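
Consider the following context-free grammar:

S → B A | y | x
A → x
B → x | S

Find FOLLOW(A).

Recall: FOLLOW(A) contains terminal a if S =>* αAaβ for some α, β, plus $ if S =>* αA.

We compute FOLLOW(A) using the standard algorithm.
FOLLOW(S) starts with {$}.
FIRST(A) = {x}
FIRST(B) = {x, y}
FIRST(S) = {x, y}
FOLLOW(A) = {$, x}
FOLLOW(B) = {x}
FOLLOW(S) = {$, x}
Therefore, FOLLOW(A) = {$, x}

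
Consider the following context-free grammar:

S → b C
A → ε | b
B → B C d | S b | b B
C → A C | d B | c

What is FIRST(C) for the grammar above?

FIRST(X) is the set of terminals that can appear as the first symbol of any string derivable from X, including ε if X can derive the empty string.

We compute FIRST(C) using the standard algorithm.
FIRST(A) = {b, ε}
FIRST(B) = {b}
FIRST(C) = {b, c, d}
FIRST(S) = {b}
Therefore, FIRST(C) = {b, c, d}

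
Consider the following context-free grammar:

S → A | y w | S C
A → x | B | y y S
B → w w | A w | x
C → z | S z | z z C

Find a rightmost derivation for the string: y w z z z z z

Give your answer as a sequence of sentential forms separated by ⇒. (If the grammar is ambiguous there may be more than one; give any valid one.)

S ⇒ S C ⇒ S z z C ⇒ S z z z z C ⇒ S z z z z z ⇒ y w z z z z z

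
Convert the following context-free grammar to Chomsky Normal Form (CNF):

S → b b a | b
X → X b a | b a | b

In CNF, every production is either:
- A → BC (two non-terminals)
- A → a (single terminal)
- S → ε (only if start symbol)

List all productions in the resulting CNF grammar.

TB → b; TA → a; S → b; X → b; S → TB X0; X0 → TB TA; X → X X1; X1 → TB TA; X → TB TA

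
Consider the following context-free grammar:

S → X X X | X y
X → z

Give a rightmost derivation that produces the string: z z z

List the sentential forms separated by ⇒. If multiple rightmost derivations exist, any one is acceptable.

S ⇒ X X X ⇒ X X z ⇒ X z z ⇒ z z z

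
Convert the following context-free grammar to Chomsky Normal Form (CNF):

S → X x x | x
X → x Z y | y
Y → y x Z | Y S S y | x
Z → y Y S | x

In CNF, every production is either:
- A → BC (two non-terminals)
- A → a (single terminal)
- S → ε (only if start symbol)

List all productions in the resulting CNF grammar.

TX → x; S → x; TY → y; X → y; Y → x; Z → x; S → X X0; X0 → TX TX; X → TX X1; X1 → Z TY; Y → TY X2; X2 → TX Z; Y → Y X3; X3 → S X4; X4 → S TY; Z → TY X5; X5 → Y S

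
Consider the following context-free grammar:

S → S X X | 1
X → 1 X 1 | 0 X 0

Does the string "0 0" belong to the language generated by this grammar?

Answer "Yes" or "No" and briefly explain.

No - no valid derivation exists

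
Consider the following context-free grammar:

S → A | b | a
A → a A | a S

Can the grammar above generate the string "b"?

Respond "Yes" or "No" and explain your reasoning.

Yes - a valid derivation exists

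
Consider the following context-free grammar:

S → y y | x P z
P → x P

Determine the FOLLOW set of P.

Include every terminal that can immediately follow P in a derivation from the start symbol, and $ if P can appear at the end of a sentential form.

We compute FOLLOW(P) using the standard algorithm.
FOLLOW(S) starts with {$}.
FIRST(P) = {x}
FIRST(S) = {x, y}
FOLLOW(P) = {z}
FOLLOW(S) = {$}
Therefore, FOLLOW(P) = {z}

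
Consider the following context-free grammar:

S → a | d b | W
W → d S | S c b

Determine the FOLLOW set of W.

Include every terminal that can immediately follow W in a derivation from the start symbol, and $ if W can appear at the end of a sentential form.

We compute FOLLOW(W) using the standard algorithm.
FOLLOW(S) starts with {$}.
FIRST(S) = {a, d}
FIRST(W) = {a, d}
FOLLOW(S) = {$, c}
FOLLOW(W) = {$, c}
Therefore, FOLLOW(W) = {$, c}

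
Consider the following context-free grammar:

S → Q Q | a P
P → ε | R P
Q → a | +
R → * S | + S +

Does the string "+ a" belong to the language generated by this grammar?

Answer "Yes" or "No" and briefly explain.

Yes - a valid derivation exists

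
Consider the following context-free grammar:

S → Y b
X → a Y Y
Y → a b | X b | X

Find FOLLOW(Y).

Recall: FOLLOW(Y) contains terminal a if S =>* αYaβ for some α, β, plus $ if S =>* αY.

We compute FOLLOW(Y) using the standard algorithm.
FOLLOW(S) starts with {$}.
FIRST(S) = {a}
FIRST(X) = {a}
FIRST(Y) = {a}
FOLLOW(S) = {$}
FOLLOW(X) = {a, b}
FOLLOW(Y) = {a, b}
Therefore, FOLLOW(Y) = {a, b}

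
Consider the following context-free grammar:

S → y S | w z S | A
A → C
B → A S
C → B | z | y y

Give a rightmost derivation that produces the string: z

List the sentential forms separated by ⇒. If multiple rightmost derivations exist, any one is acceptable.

S ⇒ A ⇒ C ⇒ z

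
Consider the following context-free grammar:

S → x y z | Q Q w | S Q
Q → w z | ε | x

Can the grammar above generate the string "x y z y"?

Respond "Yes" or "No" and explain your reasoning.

No - no valid derivation exists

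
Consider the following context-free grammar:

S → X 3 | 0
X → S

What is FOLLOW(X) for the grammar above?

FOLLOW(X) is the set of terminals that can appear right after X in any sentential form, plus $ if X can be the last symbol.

We compute FOLLOW(X) using the standard algorithm.
FOLLOW(S) starts with {$}.
FIRST(S) = {0}
FIRST(X) = {0}
FOLLOW(S) = {$, 3}
FOLLOW(X) = {3}
Therefore, FOLLOW(X) = {3}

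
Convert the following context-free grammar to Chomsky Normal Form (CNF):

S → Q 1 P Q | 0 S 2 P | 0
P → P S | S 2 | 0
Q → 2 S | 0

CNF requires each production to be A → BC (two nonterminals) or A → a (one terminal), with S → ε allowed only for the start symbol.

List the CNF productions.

T1 → 1; T0 → 0; T2 → 2; S → 0; P → 0; Q → 0; S → Q X0; X0 → T1 X1; X1 → P Q; S → T0 X2; X2 → S X3; X3 → T2 P; P → P S; P → S T2; Q → T2 S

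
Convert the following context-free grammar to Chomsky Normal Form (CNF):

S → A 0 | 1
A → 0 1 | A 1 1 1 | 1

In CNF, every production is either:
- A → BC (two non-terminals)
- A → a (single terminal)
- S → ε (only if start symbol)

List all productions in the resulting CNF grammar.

T0 → 0; S → 1; T1 → 1; A → 1; S → A T0; A → T0 T1; A → A X0; X0 → T1 X1; X1 → T1 T1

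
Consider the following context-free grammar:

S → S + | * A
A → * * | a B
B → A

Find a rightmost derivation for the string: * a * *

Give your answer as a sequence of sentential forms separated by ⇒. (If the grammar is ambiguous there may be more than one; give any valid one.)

S ⇒ * A ⇒ * a B ⇒ * a A ⇒ * a * *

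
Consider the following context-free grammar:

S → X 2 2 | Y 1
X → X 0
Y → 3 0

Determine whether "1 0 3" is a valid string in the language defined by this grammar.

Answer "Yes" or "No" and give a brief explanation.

No - no valid derivation exists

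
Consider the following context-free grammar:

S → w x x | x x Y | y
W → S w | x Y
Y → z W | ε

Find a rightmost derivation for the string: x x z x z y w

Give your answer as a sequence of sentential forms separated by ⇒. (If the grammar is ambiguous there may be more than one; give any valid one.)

S ⇒ x x Y ⇒ x x z W ⇒ x x z x Y ⇒ x x z x z W ⇒ x x z x z S w ⇒ x x z x z y w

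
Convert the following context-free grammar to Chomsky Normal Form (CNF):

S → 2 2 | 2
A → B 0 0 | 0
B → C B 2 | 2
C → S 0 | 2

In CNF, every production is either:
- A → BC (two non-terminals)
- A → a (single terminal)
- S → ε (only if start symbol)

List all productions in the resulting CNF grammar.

T2 → 2; S → 2; T0 → 0; A → 0; B → 2; C → 2; S → T2 T2; A → B X0; X0 → T0 T0; B → C X1; X1 → B T2; C → S T0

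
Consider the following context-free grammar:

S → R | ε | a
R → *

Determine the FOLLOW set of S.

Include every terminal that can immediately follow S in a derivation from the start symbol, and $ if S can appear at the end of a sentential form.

We compute FOLLOW(S) using the standard algorithm.
FOLLOW(S) starts with {$}.
FIRST(R) = {*}
FIRST(S) = {*, a, ε}
FOLLOW(R) = {$}
FOLLOW(S) = {$}
Therefore, FOLLOW(S) = {$}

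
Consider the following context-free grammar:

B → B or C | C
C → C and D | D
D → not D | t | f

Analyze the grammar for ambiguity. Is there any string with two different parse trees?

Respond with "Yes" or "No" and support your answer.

No - the grammar is unambiguous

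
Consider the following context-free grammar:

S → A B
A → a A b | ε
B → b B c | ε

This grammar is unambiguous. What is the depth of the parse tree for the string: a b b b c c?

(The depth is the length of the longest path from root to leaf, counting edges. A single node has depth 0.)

4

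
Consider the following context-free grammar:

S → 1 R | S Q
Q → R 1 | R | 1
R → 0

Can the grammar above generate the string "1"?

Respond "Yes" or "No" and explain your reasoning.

No - no valid derivation exists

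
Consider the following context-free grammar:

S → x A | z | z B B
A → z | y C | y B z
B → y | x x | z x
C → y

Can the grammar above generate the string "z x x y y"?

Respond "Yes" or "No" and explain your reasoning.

No - no valid derivation exists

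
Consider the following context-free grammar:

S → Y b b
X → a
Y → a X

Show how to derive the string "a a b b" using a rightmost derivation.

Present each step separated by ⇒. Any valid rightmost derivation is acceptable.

S ⇒ Y b b ⇒ a X b b ⇒ a a b b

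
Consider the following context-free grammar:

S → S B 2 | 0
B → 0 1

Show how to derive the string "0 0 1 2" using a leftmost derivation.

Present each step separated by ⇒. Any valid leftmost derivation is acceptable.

S ⇒ S B 2 ⇒ 0 B 2 ⇒ 0 0 1 2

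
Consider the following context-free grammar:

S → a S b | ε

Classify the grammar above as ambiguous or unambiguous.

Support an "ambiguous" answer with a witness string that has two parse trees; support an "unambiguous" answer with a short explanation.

Unambiguous - every string in the language has a unique parse tree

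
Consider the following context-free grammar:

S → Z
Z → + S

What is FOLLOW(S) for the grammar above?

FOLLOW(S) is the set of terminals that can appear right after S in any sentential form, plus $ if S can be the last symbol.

We compute FOLLOW(S) using the standard algorithm.
FOLLOW(S) starts with {$}.
FIRST(S) = {+}
FIRST(Z) = {+}
FOLLOW(S) = {$}
FOLLOW(Z) = {$}
Therefore, FOLLOW(S) = {$}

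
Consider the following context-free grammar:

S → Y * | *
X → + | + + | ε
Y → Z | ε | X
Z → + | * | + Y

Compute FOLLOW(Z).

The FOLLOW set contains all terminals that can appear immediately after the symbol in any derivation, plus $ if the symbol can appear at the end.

We compute FOLLOW(Z) using the standard algorithm.
FOLLOW(S) starts with {$}.
FIRST(S) = {*, +}
FIRST(X) = {+, ε}
FIRST(Y) = {*, +, ε}
FIRST(Z) = {*, +}
FOLLOW(S) = {$}
FOLLOW(X) = {*}
FOLLOW(Y) = {*}
FOLLOW(Z) = {*}
Therefore, FOLLOW(Z) = {*}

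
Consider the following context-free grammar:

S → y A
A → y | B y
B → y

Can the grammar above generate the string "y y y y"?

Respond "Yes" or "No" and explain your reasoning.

No - no valid derivation exists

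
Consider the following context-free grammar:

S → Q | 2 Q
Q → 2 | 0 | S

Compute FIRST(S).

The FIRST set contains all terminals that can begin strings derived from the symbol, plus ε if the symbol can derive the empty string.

We compute FIRST(S) using the standard algorithm.
FIRST(Q) = {0, 2}
FIRST(S) = {0, 2}
Therefore, FIRST(S) = {0, 2}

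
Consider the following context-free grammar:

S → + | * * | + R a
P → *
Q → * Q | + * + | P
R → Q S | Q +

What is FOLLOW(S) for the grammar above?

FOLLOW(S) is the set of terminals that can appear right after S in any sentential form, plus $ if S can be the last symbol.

We compute FOLLOW(S) using the standard algorithm.
FOLLOW(S) starts with {$}.
FIRST(P) = {*}
FIRST(Q) = {*, +}
FIRST(R) = {*, +}
FIRST(S) = {*, +}
FOLLOW(P) = {*, +}
FOLLOW(Q) = {*, +}
FOLLOW(R) = {a}
FOLLOW(S) = {$, a}
Therefore, FOLLOW(S) = {$, a}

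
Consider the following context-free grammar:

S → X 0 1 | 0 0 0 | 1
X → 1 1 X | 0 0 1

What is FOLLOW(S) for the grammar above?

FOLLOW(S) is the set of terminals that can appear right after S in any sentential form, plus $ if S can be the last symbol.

We compute FOLLOW(S) using the standard algorithm.
FOLLOW(S) starts with {$}.
FIRST(S) = {0, 1}
FIRST(X) = {0, 1}
FOLLOW(S) = {$}
FOLLOW(X) = {0}
Therefore, FOLLOW(S) = {$}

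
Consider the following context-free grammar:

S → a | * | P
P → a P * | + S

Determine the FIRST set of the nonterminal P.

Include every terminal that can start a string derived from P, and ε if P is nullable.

We compute FIRST(P) using the standard algorithm.
FIRST(P) = {+, a}
FIRST(S) = {*, +, a}
Therefore, FIRST(P) = {+, a}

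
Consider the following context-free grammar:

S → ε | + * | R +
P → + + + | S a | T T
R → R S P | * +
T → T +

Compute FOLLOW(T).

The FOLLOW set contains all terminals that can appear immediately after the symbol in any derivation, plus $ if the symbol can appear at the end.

We compute FOLLOW(T) using the standard algorithm.
FOLLOW(S) starts with {$}.
FIRST(P) = {*, +, a}
FIRST(R) = {*}
FIRST(S) = {*, +, ε}
FIRST(T) = {}
FOLLOW(P) = {*, +, a}
FOLLOW(R) = {*, +, a}
FOLLOW(S) = {$, *, +, a}
FOLLOW(T) = {*, +, a}
Therefore, FOLLOW(T) = {*, +, a}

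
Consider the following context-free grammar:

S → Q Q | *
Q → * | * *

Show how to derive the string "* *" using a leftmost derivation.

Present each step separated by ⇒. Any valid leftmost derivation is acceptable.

S ⇒ Q Q ⇒ * Q ⇒ * *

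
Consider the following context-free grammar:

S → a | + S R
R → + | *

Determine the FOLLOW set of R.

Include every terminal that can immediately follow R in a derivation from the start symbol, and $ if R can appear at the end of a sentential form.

We compute FOLLOW(R) using the standard algorithm.
FOLLOW(S) starts with {$}.
FIRST(R) = {*, +}
FIRST(S) = {+, a}
FOLLOW(R) = {$, *, +}
FOLLOW(S) = {$, *, +}
Therefore, FOLLOW(R) = {$, *, +}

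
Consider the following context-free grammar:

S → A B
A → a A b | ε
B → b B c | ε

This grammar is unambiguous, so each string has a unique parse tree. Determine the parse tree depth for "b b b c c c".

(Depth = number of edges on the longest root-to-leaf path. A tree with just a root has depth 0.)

5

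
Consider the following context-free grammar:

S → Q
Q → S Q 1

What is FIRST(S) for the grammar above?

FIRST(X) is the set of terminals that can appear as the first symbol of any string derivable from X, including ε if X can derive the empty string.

We compute FIRST(S) using the standard algorithm.
FIRST(Q) = {}
FIRST(S) = {}
Therefore, FIRST(S) = {}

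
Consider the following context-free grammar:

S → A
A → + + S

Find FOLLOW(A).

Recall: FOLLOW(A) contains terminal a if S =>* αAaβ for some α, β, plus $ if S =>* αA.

We compute FOLLOW(A) using the standard algorithm.
FOLLOW(S) starts with {$}.
FIRST(A) = {+}
FIRST(S) = {+}
FOLLOW(A) = {$}
FOLLOW(S) = {$}
Therefore, FOLLOW(A) = {$}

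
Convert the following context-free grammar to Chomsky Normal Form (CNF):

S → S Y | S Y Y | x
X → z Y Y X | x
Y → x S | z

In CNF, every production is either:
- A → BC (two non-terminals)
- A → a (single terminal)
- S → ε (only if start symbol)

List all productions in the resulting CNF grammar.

S → x; TZ → z; X → x; TX → x; Y → z; S → S Y; S → S X0; X0 → Y Y; X → TZ X1; X1 → Y X2; X2 → Y X; Y → TX S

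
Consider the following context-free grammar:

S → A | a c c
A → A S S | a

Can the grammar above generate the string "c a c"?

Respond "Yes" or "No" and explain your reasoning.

No - no valid derivation exists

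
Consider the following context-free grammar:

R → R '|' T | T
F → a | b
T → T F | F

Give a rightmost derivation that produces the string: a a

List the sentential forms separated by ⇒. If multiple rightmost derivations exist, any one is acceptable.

R ⇒ T ⇒ T F ⇒ T a ⇒ F a ⇒ a a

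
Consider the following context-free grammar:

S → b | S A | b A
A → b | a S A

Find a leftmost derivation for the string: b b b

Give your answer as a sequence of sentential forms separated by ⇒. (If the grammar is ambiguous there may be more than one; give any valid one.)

S ⇒ S A ⇒ b A A ⇒ b b A ⇒ b b b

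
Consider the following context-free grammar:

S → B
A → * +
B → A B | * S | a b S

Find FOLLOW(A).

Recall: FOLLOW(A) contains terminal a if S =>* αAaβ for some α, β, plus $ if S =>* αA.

We compute FOLLOW(A) using the standard algorithm.
FOLLOW(S) starts with {$}.
FIRST(A) = {*}
FIRST(B) = {*, a}
FIRST(S) = {*, a}
FOLLOW(A) = {*, a}
FOLLOW(B) = {$}
FOLLOW(S) = {$}
Therefore, FOLLOW(A) = {*, a}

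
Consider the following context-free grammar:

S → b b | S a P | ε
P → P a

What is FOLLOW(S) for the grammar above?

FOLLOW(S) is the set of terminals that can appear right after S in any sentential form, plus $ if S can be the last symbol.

We compute FOLLOW(S) using the standard algorithm.
FOLLOW(S) starts with {$}.
FIRST(P) = {}
FIRST(S) = {a, b, ε}
FOLLOW(P) = {$, a}
FOLLOW(S) = {$, a}
Therefore, FOLLOW(S) = {$, a}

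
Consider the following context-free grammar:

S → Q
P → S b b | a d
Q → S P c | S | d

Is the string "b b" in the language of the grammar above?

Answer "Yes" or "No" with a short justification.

No - no valid derivation exists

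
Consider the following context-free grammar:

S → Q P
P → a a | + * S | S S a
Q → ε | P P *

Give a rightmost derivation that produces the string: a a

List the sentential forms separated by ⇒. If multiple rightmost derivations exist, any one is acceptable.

S ⇒ Q P ⇒ Q a a ⇒ a a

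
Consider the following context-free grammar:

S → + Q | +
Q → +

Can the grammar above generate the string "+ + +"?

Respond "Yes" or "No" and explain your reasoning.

No - no valid derivation exists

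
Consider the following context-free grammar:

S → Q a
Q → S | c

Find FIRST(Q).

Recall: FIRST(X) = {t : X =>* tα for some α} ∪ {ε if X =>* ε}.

We compute FIRST(Q) using the standard algorithm.
FIRST(Q) = {c}
FIRST(S) = {c}
Therefore, FIRST(Q) = {c}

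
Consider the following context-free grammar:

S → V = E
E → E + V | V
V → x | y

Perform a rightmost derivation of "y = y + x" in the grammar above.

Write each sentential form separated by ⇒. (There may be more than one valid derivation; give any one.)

S ⇒ V = E ⇒ V = E + V ⇒ V = E + x ⇒ V = V + x ⇒ V = y + x ⇒ y = y + x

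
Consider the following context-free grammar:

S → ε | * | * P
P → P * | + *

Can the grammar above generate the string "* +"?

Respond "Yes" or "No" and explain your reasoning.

No - no valid derivation exists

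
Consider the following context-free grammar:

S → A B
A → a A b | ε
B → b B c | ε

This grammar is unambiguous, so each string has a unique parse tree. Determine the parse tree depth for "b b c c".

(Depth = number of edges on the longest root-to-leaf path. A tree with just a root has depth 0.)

4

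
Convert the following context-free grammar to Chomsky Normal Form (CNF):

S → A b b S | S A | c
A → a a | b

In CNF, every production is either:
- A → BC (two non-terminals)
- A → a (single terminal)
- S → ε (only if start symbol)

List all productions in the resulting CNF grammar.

TB → b; S → c; TA → a; A → b; S → A X0; X0 → TB X1; X1 → TB S; S → S A; A → TA TA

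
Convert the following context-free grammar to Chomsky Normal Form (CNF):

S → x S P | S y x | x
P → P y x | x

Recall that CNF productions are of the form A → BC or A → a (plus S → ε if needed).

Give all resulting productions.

TX → x; TY → y; S → x; P → x; S → TX X0; X0 → S P; S → S X1; X1 → TY TX; P → P X2; X2 → TY TX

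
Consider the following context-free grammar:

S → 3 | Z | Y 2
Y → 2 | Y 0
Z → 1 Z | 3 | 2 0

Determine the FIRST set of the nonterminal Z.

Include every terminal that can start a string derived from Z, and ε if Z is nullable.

We compute FIRST(Z) using the standard algorithm.
FIRST(S) = {1, 2, 3}
FIRST(Y) = {2}
FIRST(Z) = {1, 2, 3}
Therefore, FIRST(Z) = {1, 2, 3}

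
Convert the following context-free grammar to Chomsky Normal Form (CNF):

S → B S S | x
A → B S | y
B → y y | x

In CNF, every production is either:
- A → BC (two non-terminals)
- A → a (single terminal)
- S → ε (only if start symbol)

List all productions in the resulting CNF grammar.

S → x; A → y; TY → y; B → x; S → B X0; X0 → S S; A → B S; B → TY TY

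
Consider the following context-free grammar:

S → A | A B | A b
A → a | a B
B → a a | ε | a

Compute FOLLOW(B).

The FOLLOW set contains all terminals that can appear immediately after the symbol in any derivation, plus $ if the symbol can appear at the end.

We compute FOLLOW(B) using the standard algorithm.
FOLLOW(S) starts with {$}.
FIRST(A) = {a}
FIRST(B) = {a, ε}
FIRST(S) = {a}
FOLLOW(A) = {$, a, b}
FOLLOW(B) = {$, a, b}
FOLLOW(S) = {$}
Therefore, FOLLOW(B) = {$, a, b}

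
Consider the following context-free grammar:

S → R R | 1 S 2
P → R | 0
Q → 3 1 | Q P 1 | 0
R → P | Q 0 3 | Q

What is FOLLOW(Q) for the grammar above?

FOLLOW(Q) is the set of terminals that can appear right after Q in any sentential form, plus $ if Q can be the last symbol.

We compute FOLLOW(Q) using the standard algorithm.
FOLLOW(S) starts with {$}.
FIRST(P) = {0, 3}
FIRST(Q) = {0, 3}
FIRST(R) = {0, 3}
FIRST(S) = {0, 1, 3}
FOLLOW(P) = {$, 0, 1, 2, 3}
FOLLOW(Q) = {$, 0, 1, 2, 3}
FOLLOW(R) = {$, 0, 1, 2, 3}
FOLLOW(S) = {$, 2}
Therefore, FOLLOW(Q) = {$, 0, 1, 2, 3}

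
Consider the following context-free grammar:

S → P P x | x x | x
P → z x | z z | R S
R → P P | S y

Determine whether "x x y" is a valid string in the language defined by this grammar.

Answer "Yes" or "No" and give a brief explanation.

No - no valid derivation exists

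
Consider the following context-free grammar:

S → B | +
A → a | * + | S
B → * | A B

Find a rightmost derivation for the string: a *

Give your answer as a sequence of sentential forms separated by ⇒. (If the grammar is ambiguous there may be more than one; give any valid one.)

S ⇒ B ⇒ A B ⇒ A * ⇒ a *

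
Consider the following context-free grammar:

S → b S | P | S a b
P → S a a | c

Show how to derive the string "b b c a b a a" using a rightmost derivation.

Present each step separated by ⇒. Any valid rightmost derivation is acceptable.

S ⇒ b S ⇒ b b S ⇒ b b P ⇒ b b S a a ⇒ b b S a b a a ⇒ b b P a b a a ⇒ b b c a b a a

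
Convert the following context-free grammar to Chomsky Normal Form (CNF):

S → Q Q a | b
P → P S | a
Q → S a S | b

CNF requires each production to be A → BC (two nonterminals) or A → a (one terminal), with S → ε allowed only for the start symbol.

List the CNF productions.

TA → a; S → b; P → a; Q → b; S → Q X0; X0 → Q TA; P → P S; Q → S X1; X1 → TA S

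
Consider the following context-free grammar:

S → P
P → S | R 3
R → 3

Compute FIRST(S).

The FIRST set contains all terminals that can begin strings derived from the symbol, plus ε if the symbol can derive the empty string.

We compute FIRST(S) using the standard algorithm.
FIRST(P) = {3}
FIRST(R) = {3}
FIRST(S) = {3}
Therefore, FIRST(S) = {3}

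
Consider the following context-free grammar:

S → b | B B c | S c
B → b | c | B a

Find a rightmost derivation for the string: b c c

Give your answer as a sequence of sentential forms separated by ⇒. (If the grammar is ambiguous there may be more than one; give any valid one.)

S ⇒ B B c ⇒ B c c ⇒ b c c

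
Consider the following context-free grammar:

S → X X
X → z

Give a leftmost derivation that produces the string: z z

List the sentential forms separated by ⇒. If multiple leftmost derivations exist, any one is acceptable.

S ⇒ X X ⇒ z X ⇒ z z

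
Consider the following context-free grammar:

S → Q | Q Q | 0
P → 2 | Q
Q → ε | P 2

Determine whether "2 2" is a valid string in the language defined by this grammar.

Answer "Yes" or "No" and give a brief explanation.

Yes - a valid derivation exists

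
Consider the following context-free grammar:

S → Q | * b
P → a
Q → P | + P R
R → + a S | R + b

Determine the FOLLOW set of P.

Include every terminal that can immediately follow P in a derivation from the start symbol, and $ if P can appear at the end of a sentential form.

We compute FOLLOW(P) using the standard algorithm.
FOLLOW(S) starts with {$}.
FIRST(P) = {a}
FIRST(Q) = {+, a}
FIRST(R) = {+}
FIRST(S) = {*, +, a}
FOLLOW(P) = {$, +}
FOLLOW(Q) = {$, +}
FOLLOW(R) = {$, +}
FOLLOW(S) = {$, +}
Therefore, FOLLOW(P) = {$, +}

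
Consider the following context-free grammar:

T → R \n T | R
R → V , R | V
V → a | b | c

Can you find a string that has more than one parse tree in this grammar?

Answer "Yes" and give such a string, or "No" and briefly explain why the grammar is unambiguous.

No - the grammar is unambiguous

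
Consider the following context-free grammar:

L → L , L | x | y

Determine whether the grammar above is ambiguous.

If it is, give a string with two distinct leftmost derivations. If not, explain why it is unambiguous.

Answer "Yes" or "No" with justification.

Yes - the string 'x , y , y , y' has two distinct leftmost derivations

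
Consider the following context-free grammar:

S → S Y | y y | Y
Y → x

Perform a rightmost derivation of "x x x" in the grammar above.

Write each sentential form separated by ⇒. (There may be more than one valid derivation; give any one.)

S ⇒ S Y ⇒ S x ⇒ S Y x ⇒ S x x ⇒ Y x x ⇒ x x x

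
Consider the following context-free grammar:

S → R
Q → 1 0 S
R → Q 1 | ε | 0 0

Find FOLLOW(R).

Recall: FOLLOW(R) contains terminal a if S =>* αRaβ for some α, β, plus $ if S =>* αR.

We compute FOLLOW(R) using the standard algorithm.
FOLLOW(S) starts with {$}.
FIRST(Q) = {1}
FIRST(R) = {0, 1, ε}
FIRST(S) = {0, 1, ε}
FOLLOW(Q) = {1}
FOLLOW(R) = {$, 1}
FOLLOW(S) = {$, 1}
Therefore, FOLLOW(R) = {$, 1}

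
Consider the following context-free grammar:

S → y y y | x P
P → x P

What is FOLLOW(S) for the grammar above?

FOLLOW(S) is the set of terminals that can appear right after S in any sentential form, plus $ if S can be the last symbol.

We compute FOLLOW(S) using the standard algorithm.
FOLLOW(S) starts with {$}.
FIRST(P) = {x}
FIRST(S) = {x, y}
FOLLOW(P) = {$}
FOLLOW(S) = {$}
Therefore, FOLLOW(S) = {$}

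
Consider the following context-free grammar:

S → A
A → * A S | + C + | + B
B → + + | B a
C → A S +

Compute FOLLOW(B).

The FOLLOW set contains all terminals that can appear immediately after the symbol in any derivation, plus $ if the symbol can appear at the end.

We compute FOLLOW(B) using the standard algorithm.
FOLLOW(S) starts with {$}.
FIRST(A) = {*, +}
FIRST(B) = {+}
FIRST(C) = {*, +}
FIRST(S) = {*, +}
FOLLOW(A) = {$, *, +}
FOLLOW(B) = {$, *, +, a}
FOLLOW(C) = {+}
FOLLOW(S) = {$, *, +}
Therefore, FOLLOW(B) = {$, *, +, a}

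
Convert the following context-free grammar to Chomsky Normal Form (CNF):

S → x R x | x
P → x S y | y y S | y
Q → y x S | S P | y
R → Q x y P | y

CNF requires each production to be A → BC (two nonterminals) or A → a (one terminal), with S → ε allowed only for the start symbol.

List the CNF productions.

TX → x; S → x; TY → y; P → y; Q → y; R → y; S → TX X0; X0 → R TX; P → TX X1; X1 → S TY; P → TY X2; X2 → TY S; Q → TY X3; X3 → TX S; Q → S P; R → Q X4; X4 → TX X5; X5 → TY P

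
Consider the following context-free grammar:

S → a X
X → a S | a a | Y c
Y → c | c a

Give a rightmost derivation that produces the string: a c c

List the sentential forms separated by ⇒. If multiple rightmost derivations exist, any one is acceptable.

S ⇒ a X ⇒ a Y c ⇒ a c c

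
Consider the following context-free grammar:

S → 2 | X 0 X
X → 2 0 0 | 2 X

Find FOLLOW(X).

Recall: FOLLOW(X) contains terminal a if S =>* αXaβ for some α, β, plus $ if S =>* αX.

We compute FOLLOW(X) using the standard algorithm.
FOLLOW(S) starts with {$}.
FIRST(S) = {2}
FIRST(X) = {2}
FOLLOW(S) = {$}
FOLLOW(X) = {$, 0}
Therefore, FOLLOW(X) = {$, 0}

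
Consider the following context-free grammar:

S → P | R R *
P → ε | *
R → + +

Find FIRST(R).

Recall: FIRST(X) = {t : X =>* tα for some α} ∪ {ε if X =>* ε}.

We compute FIRST(R) using the standard algorithm.
FIRST(P) = {*, ε}
FIRST(R) = {+}
FIRST(S) = {*, +, ε}
Therefore, FIRST(R) = {+}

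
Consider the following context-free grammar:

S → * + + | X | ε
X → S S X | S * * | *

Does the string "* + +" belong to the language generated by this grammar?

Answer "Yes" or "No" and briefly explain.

Yes - a valid derivation exists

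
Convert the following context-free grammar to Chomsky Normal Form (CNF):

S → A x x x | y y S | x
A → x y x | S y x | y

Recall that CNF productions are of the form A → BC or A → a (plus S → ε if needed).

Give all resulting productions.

TX → x; TY → y; S → x; A → y; S → A X0; X0 → TX X1; X1 → TX TX; S → TY X2; X2 → TY S; A → TX X3; X3 → TY TX; A → S X4; X4 → TY TX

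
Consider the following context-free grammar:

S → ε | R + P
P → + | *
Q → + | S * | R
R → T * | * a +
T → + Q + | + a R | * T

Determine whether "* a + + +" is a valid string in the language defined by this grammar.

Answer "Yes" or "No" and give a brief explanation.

Yes - a valid derivation exists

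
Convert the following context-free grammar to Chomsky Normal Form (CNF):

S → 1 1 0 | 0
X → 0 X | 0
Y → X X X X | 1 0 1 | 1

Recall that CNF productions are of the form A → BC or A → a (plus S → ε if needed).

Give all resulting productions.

T1 → 1; T0 → 0; S → 0; X → 0; Y → 1; S → T1 X0; X0 → T1 T0; X → T0 X; Y → X X1; X1 → X X2; X2 → X X; Y → T1 X3; X3 → T0 T1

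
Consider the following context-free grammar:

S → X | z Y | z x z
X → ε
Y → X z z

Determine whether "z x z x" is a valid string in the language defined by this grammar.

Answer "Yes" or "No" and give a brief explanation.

No - no valid derivation exists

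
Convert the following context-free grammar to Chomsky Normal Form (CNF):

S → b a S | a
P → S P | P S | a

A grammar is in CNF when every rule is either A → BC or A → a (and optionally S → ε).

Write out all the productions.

TB → b; TA → a; S → a; P → a; S → TB X0; X0 → TA S; P → S P; P → P S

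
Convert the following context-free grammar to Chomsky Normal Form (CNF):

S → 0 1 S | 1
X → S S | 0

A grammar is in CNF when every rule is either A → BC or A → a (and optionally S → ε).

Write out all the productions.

T0 → 0; T1 → 1; S → 1; X → 0; S → T0 X0; X0 → T1 S; X → S S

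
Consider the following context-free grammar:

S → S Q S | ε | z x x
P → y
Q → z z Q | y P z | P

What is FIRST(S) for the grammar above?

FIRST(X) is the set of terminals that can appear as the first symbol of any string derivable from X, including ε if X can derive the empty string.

We compute FIRST(S) using the standard algorithm.
FIRST(P) = {y}
FIRST(Q) = {y, z}
FIRST(S) = {y, z, ε}
Therefore, FIRST(S) = {y, z, ε}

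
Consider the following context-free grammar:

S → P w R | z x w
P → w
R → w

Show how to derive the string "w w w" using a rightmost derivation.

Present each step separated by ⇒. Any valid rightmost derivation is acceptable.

S ⇒ P w R ⇒ P w w ⇒ w w w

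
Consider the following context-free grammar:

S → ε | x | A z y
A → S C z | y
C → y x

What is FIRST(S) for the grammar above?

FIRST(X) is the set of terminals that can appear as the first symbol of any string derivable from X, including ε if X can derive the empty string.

We compute FIRST(S) using the standard algorithm.
FIRST(A) = {x, y}
FIRST(C) = {y}
FIRST(S) = {x, y, ε}
Therefore, FIRST(S) = {x, y, ε}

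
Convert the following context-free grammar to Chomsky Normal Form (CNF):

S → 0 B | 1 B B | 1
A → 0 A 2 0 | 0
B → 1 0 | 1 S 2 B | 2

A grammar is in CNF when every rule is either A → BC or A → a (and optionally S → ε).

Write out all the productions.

T0 → 0; T1 → 1; S → 1; T2 → 2; A → 0; B → 2; S → T0 B; S → T1 X0; X0 → B B; A → T0 X1; X1 → A X2; X2 → T2 T0; B → T1 T0; B → T1 X3; X3 → S X4; X4 → T2 B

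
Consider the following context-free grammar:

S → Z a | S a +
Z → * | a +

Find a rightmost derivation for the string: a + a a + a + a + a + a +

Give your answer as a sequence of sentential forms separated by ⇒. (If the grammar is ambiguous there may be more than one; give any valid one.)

S ⇒ S a + ⇒ S a + a + ⇒ S a + a + a + ⇒ S a + a + a + a + ⇒ S a + a + a + a + a + ⇒ Z a a + a + a + a + a + ⇒ a + a a + a + a + a + a +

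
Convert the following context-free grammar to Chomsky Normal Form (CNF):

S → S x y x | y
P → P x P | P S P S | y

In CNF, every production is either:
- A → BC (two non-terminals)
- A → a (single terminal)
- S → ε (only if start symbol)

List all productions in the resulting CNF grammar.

TX → x; TY → y; S → y; P → y; S → S X0; X0 → TX X1; X1 → TY TX; P → P X2; X2 → TX P; P → P X3; X3 → S X4; X4 → P S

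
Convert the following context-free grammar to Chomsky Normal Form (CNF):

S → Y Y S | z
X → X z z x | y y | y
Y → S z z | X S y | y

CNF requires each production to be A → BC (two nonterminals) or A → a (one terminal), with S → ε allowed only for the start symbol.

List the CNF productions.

S → z; TZ → z; TX → x; TY → y; X → y; Y → y; S → Y X0; X0 → Y S; X → X X1; X1 → TZ X2; X2 → TZ TX; X → TY TY; Y → S X3; X3 → TZ TZ; Y → X X4; X4 → S TY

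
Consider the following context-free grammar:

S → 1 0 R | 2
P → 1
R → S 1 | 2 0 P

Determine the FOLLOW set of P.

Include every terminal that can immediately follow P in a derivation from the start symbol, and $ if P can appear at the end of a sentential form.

We compute FOLLOW(P) using the standard algorithm.
FOLLOW(S) starts with {$}.
FIRST(P) = {1}
FIRST(R) = {1, 2}
FIRST(S) = {1, 2}
FOLLOW(P) = {$, 1}
FOLLOW(R) = {$, 1}
FOLLOW(S) = {$, 1}
Therefore, FOLLOW(P) = {$, 1}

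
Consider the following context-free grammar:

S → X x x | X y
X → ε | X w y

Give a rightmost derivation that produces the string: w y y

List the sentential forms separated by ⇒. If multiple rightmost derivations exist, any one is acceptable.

S ⇒ X y ⇒ X w y y ⇒ w y y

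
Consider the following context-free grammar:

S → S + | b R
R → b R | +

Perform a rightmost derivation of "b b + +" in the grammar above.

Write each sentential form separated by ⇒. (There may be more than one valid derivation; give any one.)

S ⇒ S + ⇒ b R + ⇒ b b R + ⇒ b b + +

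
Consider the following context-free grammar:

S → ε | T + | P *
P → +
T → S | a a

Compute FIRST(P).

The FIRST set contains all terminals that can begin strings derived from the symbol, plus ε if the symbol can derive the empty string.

We compute FIRST(P) using the standard algorithm.
FIRST(P) = {+}
FIRST(S) = {+, a, ε}
FIRST(T) = {+, a, ε}
Therefore, FIRST(P) = {+}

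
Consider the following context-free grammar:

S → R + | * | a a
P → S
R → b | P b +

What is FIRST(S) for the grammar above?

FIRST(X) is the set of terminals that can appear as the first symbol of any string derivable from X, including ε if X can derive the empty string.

We compute FIRST(S) using the standard algorithm.
FIRST(P) = {*, a, b}
FIRST(R) = {*, a, b}
FIRST(S) = {*, a, b}
Therefore, FIRST(S) = {*, a, b}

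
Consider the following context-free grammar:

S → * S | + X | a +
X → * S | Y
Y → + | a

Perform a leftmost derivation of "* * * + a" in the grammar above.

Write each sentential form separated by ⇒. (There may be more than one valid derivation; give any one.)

S ⇒ * S ⇒ * * S ⇒ * * * S ⇒ * * * + X ⇒ * * * + Y ⇒ * * * + a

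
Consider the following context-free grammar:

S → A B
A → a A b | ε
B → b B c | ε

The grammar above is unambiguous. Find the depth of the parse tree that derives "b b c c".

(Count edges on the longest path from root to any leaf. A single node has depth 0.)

4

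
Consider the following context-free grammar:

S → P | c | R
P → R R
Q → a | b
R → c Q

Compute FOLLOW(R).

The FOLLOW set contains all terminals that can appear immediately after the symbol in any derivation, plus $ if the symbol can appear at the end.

We compute FOLLOW(R) using the standard algorithm.
FOLLOW(S) starts with {$}.
FIRST(P) = {c}
FIRST(Q) = {a, b}
FIRST(R) = {c}
FIRST(S) = {c}
FOLLOW(P) = {$}
FOLLOW(Q) = {$, c}
FOLLOW(R) = {$, c}
FOLLOW(S) = {$}
Therefore, FOLLOW(R) = {$, c}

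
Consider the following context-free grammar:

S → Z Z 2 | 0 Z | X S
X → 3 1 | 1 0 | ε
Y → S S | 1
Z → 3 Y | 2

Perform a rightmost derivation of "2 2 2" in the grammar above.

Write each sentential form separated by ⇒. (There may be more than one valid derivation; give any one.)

S ⇒ Z Z 2 ⇒ Z 2 2 ⇒ 2 2 2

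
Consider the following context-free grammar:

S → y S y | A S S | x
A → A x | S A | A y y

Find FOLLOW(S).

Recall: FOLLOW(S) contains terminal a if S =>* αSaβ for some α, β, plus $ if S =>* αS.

We compute FOLLOW(S) using the standard algorithm.
FOLLOW(S) starts with {$}.
FIRST(A) = {x, y}
FIRST(S) = {x, y}
FOLLOW(A) = {x, y}
FOLLOW(S) = {$, x, y}
Therefore, FOLLOW(S) = {$, x, y}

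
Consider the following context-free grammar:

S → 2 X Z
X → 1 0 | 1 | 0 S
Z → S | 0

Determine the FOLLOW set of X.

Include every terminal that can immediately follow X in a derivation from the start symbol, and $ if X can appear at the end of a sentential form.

We compute FOLLOW(X) using the standard algorithm.
FOLLOW(S) starts with {$}.
FIRST(S) = {2}
FIRST(X) = {0, 1}
FIRST(Z) = {0, 2}
FOLLOW(S) = {$, 0, 2}
FOLLOW(X) = {0, 2}
FOLLOW(Z) = {$, 0, 2}
Therefore, FOLLOW(X) = {0, 2}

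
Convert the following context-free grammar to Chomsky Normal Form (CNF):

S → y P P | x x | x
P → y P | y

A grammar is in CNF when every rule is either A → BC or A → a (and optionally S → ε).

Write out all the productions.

TY → y; TX → x; S → x; P → y; S → TY X0; X0 → P P; S → TX TX; P → TY P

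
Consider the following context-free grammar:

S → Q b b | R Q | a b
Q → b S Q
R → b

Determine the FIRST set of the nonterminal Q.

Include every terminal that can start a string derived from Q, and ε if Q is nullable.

We compute FIRST(Q) using the standard algorithm.
FIRST(Q) = {b}
FIRST(R) = {b}
FIRST(S) = {a, b}
Therefore, FIRST(Q) = {b}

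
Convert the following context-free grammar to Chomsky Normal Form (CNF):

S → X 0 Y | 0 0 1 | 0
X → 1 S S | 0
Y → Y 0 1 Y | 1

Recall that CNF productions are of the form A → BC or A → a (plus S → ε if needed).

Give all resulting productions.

T0 → 0; T1 → 1; S → 0; X → 0; Y → 1; S → X X0; X0 → T0 Y; S → T0 X1; X1 → T0 T1; X → T1 X2; X2 → S S; Y → Y X3; X3 → T0 X4; X4 → T1 Y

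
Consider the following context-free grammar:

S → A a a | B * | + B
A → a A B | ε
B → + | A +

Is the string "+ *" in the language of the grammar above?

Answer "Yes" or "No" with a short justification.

Yes - a valid derivation exists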